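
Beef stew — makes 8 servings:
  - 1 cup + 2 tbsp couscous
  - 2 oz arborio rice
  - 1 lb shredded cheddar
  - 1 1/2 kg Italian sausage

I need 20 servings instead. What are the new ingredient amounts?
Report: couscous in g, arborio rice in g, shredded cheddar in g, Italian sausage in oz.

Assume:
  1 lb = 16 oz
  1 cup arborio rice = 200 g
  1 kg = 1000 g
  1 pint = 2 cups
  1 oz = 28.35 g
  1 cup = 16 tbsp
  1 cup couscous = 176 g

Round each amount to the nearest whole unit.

couscous: 495 g; arborio rice: 142 g; shredded cheddar: 1134 g; Italian sausage: 132 oz

Scaling factor: 20/8 = 5/2 = 2.5.
couscous: (1 cup + 2 tbsp = 1.125 cup) × 5/2 × 176 g/cup = 495 g
arborio rice: 2 oz × 5/2 × 28.35 g/oz ≈ 142 g
shredded cheddar: 1 lb × 5/2 × 16 oz/lb × 28.35 g/oz = 1134 g
Italian sausage: 1.5 kg × 5/2 × 1000 g/kg ÷ 28.35 g/oz ≈ 132 oz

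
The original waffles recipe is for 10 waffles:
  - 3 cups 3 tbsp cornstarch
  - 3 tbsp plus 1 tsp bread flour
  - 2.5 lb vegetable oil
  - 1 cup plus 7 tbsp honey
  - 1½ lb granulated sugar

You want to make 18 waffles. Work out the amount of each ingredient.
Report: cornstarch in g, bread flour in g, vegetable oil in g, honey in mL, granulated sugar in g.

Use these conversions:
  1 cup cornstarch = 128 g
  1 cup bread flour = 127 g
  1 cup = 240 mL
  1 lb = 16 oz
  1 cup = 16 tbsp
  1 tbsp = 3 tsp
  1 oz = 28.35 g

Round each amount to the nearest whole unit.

Scaling factor: 18/10 = 9/5 = 1.8.
cornstarch: (3 cup + 3 tbsp = 3.1875 cup) × 9/5 × 128 g/cup ≈ 734 g
bread flour: (3 tbsp + 1 tsp = 10/3 tbsp) × 9/5 ÷ 16 tbsp/cup × 127 g/cup ≈ 48 g
vegetable oil: 2.5 lb × 9/5 × 16 oz/lb × 28.35 g/oz ≈ 2041 g
honey: (1 cup + 7 tbsp = 1.4375 cup) × 9/5 × 240 mL/cup = 621 mL
granulated sugar: 1.5 lb × 9/5 × 16 oz/lb × 28.35 g/oz ≈ 1225 g

cornstarch: 734 g; bread flour: 48 g; vegetable oil: 2041 g; honey: 621 mL; granulated sugar: 1225 g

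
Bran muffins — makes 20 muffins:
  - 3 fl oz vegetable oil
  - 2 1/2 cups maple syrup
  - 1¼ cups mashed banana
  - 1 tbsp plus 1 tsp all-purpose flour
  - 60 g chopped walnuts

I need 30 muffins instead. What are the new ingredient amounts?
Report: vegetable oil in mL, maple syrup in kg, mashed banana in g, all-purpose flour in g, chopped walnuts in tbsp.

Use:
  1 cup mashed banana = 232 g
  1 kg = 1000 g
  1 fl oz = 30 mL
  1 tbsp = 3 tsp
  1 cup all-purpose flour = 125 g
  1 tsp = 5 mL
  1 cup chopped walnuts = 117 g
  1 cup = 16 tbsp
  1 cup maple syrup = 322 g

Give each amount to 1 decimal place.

vegetable oil: 135.0 mL; maple syrup: 1.2 kg; mashed banana: 435.0 g; all-purpose flour: 15.6 g; chopped walnuts: 12.3 tbsp

Scaling factor: 30/20 = 3/2 = 1.5.
vegetable oil: 3 fl oz × 3/2 × 30 mL/fl oz = 135.0 mL
maple syrup: 2.5 cup × 3/2 × 322 g/cup ÷ 1000 g/kg ≈ 1.2 kg
mashed banana: 1.25 cup × 3/2 × 232 g/cup = 435.0 g
all-purpose flour: (1 tbsp + 1 tsp = 4/3 tbsp) × 3/2 ÷ 16 tbsp/cup × 125 g/cup ≈ 15.6 g
chopped walnuts: 60 g × 3/2 ÷ 117 g/cup × 16 tbsp/cup ≈ 12.3 tbsp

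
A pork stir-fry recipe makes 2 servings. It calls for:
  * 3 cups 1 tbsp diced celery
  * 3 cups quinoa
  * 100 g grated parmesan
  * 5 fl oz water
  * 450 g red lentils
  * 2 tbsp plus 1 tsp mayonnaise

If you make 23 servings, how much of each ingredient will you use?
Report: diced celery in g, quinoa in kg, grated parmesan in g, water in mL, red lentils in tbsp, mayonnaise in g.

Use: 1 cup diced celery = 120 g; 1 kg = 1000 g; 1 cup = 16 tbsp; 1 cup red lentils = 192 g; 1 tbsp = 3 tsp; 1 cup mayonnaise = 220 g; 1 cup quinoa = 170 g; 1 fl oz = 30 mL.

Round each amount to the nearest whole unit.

Scaling factor: 23/2 = 11.5.
diced celery: (3 cup + 1 tbsp = 3.0625 cup) × 23/2 × 120 g/cup ≈ 4226 g
quinoa: 3 cup × 23/2 × 170 g/cup ÷ 1000 g/kg ≈ 6 kg
grated parmesan: 100 g × 23/2 = 1150 g
water: 5 fl oz × 23/2 × 30 mL/fl oz = 1725 mL
red lentils: 450 g × 23/2 ÷ 192 g/cup × 16 tbsp/cup ≈ 431 tbsp
mayonnaise: (2 tbsp + 1 tsp = 7/3 tbsp) × 23/2 ÷ 16 tbsp/cup × 220 g/cup ≈ 369 g

diced celery: 4226 g; quinoa: 6 kg; grated parmesan: 1150 g; water: 1725 mL; red lentils: 431 tbsp; mayonnaise: 369 g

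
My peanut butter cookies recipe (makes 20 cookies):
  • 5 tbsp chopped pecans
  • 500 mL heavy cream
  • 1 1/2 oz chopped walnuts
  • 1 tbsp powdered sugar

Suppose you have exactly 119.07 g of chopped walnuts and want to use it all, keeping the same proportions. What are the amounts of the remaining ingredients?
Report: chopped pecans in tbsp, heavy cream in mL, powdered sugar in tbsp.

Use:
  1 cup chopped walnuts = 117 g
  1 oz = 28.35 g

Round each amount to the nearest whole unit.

chopped pecans: 14 tbsp; heavy cream: 1400 mL; powdered sugar: 3 tbsp

The original recipe has 42.525 g of chopped walnuts, so the scaling factor is 119.07 ÷ 42.525 = 14/5 = 2.8.
chopped pecans: 5 tbsp × 14/5 = 14 tbsp
heavy cream: 500 mL × 14/5 = 1400 mL
powdered sugar: 1 tbsp × 14/5 ≈ 3 tbsp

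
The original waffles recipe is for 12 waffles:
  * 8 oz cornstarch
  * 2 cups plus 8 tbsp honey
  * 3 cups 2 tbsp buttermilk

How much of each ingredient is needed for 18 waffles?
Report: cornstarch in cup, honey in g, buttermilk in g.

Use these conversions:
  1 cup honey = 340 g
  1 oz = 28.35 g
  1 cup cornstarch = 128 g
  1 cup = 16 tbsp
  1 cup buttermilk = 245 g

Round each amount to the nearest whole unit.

Scaling factor: 18/12 = 3/2 = 1.5.
cornstarch: 8 oz × 3/2 × 28.35 g/oz ÷ 128 g/cup ≈ 3 cup
honey: (2 cup + 8 tbsp = 2.5 cup) × 3/2 × 340 g/cup = 1275 g
buttermilk: (3 cup + 2 tbsp = 3.125 cup) × 3/2 × 245 g/cup ≈ 1148 g

cornstarch: 3 cup; honey: 1275 g; buttermilk: 1148 g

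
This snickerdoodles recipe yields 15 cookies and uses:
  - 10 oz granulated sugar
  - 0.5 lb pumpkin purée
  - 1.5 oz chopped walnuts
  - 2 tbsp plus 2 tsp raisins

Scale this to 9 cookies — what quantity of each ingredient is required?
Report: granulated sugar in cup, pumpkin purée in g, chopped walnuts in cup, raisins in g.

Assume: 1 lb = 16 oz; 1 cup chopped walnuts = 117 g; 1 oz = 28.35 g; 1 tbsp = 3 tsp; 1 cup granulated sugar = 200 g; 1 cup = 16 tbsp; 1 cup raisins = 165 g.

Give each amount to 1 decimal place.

granulated sugar: 0.9 cup; pumpkin purée: 136.1 g; chopped walnuts: 0.2 cup; raisins: 16.5 g

Scaling factor: 9/15 = 3/5 = 0.6.
granulated sugar: 10 oz × 3/5 × 28.35 g/oz ÷ 200 g/cup ≈ 0.9 cup
pumpkin purée: 0.5 lb × 3/5 × 16 oz/lb × 28.35 g/oz ≈ 136.1 g
chopped walnuts: 1.5 oz × 3/5 × 28.35 g/oz ÷ 117 g/cup ≈ 0.2 cup
raisins: (2 tbsp + 2 tsp = 8/3 tbsp) × 3/5 ÷ 16 tbsp/cup × 165 g/cup = 16.5 g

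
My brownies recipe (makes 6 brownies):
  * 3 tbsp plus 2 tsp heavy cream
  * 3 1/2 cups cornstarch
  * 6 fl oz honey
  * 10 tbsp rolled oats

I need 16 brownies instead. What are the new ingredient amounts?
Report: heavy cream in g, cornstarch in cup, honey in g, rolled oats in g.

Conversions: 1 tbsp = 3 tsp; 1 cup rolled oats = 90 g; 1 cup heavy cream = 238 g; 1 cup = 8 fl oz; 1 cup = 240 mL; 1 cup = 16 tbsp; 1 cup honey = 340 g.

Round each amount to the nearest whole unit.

heavy cream: 145 g; cornstarch: 9 cup; honey: 680 g; rolled oats: 150 g

Scaling factor: 16/6 = 8/3.
heavy cream: (3 tbsp + 2 tsp = 11/3 tbsp) × 8/3 ÷ 16 tbsp/cup × 238 g/cup ≈ 145 g
cornstarch: 3.5 cup × 8/3 ≈ 9 cup
honey: 6 fl oz × 8/3 ÷ 8 fl oz/cup × 340 g/cup = 680 g
rolled oats: 10 tbsp × 8/3 ÷ 16 tbsp/cup × 90 g/cup = 150 g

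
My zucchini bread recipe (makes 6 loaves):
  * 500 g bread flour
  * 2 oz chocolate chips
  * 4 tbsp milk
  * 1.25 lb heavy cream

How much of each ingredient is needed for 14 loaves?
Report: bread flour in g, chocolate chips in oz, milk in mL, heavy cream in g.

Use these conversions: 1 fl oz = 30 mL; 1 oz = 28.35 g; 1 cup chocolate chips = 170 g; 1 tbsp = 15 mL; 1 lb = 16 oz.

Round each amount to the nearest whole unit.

Scaling factor: 14/6 = 7/3.
bread flour: 500 g × 7/3 ≈ 1167 g
chocolate chips: 2 oz × 7/3 ≈ 5 oz
milk: 4 tbsp × 7/3 × 15 mL/tbsp = 140 mL
heavy cream: 1.25 lb × 7/3 × 16 oz/lb × 28.35 g/oz = 1323 g

bread flour: 1167 g; chocolate chips: 5 oz; milk: 140 mL; heavy cream: 1323 g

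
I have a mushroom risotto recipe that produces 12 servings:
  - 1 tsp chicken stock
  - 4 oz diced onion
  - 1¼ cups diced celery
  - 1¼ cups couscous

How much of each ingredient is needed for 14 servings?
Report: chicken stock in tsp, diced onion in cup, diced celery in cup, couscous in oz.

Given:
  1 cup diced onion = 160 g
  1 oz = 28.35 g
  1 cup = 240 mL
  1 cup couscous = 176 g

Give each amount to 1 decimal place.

chicken stock: 1.2 tsp; diced onion: 0.8 cup; diced celery: 1.5 cup; couscous: 9.1 oz

Scaling factor: 14/12 = 7/6.
chicken stock: 1 tsp × 7/6 ≈ 1.2 tsp
diced onion: 4 oz × 7/6 × 28.35 g/oz ÷ 160 g/cup ≈ 0.8 cup
diced celery: 1.25 cup × 7/6 ≈ 1.5 cup
couscous: 1.25 cup × 7/6 × 176 g/cup ÷ 28.35 g/oz ≈ 9.1 oz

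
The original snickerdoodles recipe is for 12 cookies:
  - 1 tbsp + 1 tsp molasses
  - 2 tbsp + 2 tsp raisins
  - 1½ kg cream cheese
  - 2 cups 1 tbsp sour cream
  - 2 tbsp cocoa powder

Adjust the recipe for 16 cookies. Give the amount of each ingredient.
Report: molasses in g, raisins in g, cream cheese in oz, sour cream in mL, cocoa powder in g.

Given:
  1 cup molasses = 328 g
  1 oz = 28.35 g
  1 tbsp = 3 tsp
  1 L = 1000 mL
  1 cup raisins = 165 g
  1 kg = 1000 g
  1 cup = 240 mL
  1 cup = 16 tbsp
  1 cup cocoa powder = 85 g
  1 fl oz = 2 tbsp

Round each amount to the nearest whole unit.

Scaling factor: 16/12 = 4/3.
molasses: (1 tbsp + 1 tsp = 4/3 tbsp) × 4/3 ÷ 16 tbsp/cup × 328 g/cup ≈ 36 g
raisins: (2 tbsp + 2 tsp = 8/3 tbsp) × 4/3 ÷ 16 tbsp/cup × 165 g/cup ≈ 37 g
cream cheese: 1.5 kg × 4/3 × 1000 g/kg ÷ 28.35 g/oz ≈ 71 oz
sour cream: (2 cup + 1 tbsp = 2.0625 cup) × 4/3 × 240 mL/cup = 660 mL
cocoa powder: 2 tbsp × 4/3 ÷ 16 tbsp/cup × 85 g/cup ≈ 14 g

molasses: 36 g; raisins: 37 g; cream cheese: 71 oz; sour cream: 660 mL; cocoa powder: 14 g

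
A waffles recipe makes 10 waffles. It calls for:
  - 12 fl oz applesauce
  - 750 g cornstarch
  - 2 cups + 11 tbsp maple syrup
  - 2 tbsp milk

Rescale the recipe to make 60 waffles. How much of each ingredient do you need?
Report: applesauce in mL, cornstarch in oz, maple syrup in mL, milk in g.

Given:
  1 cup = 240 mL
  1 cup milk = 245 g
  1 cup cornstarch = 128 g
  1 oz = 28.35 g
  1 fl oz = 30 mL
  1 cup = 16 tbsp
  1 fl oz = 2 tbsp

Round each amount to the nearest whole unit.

Scaling factor: 60/10 = 6.
applesauce: 12 fl oz × 6 × 30 mL/fl oz = 2160 mL
cornstarch: 750 g × 6 ÷ 28.35 g/oz ≈ 159 oz
maple syrup: (2 cup + 11 tbsp = 2.6875 cup) × 6 × 240 mL/cup = 3870 mL
milk: 2 tbsp × 6 ÷ 16 tbsp/cup × 245 g/cup ≈ 184 g

applesauce: 2160 mL; cornstarch: 159 oz; maple syrup: 3870 mL; milk: 184 g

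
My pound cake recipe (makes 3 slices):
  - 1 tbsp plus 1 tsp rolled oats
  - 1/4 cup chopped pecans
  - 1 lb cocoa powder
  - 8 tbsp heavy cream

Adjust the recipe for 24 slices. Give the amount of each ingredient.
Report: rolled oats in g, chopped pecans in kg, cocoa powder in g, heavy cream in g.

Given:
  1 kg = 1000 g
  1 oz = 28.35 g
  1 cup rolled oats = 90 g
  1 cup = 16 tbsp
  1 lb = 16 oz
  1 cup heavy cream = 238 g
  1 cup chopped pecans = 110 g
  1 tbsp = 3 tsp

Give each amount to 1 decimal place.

rolled oats: 60.0 g; chopped pecans: 0.2 kg; cocoa powder: 3628.8 g; heavy cream: 952.0 g

Scaling factor: 24/3 = 8.
rolled oats: (1 tbsp + 1 tsp = 4/3 tbsp) × 8 ÷ 16 tbsp/cup × 90 g/cup = 60.0 g
chopped pecans: 0.25 cup × 8 × 110 g/cup ÷ 1000 g/kg ≈ 0.2 kg
cocoa powder: 1 lb × 8 × 16 oz/lb × 28.35 g/oz = 3628.8 g
heavy cream: 8 tbsp × 8 ÷ 16 tbsp/cup × 238 g/cup = 952.0 g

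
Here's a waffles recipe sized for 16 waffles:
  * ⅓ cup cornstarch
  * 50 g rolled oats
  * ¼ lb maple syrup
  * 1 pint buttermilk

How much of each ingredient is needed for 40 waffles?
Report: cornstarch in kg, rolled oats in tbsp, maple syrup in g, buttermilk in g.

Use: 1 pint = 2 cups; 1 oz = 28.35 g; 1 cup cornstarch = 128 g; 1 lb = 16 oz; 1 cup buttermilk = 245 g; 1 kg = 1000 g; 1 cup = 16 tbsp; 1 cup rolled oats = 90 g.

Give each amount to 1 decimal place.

Scaling factor: 40/16 = 5/2 = 2.5.
cornstarch: 1/3 cup × 5/2 × 128 g/cup ÷ 1000 g/kg ≈ 0.1 kg
rolled oats: 50 g × 5/2 ÷ 90 g/cup × 16 tbsp/cup ≈ 22.2 tbsp
maple syrup: 0.25 lb × 5/2 × 16 oz/lb × 28.35 g/oz = 283.5 g
buttermilk: 1 pint × 5/2 × 2 cup/pint × 245 g/cup = 1225.0 g

cornstarch: 0.1 kg; rolled oats: 22.2 tbsp; maple syrup: 283.5 g; buttermilk: 1225.0 g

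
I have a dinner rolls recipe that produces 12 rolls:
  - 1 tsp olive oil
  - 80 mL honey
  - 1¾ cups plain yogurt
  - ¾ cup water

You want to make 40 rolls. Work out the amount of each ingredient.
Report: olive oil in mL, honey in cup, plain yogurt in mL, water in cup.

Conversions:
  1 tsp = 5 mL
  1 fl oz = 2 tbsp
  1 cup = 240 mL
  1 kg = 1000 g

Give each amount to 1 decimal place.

Scaling factor: 40/12 = 10/3.
olive oil: 1 tsp × 10/3 × 5 mL/tsp ≈ 16.7 mL
honey: 80 mL × 10/3 ÷ 240 mL/cup ≈ 1.1 cup
plain yogurt: 1.75 cup × 10/3 × 240 mL/cup = 1400.0 mL
water: 0.75 cup × 10/3 = 2.5 cup

olive oil: 16.7 mL; honey: 1.1 cup; plain yogurt: 1400.0 mL; water: 2.5 cup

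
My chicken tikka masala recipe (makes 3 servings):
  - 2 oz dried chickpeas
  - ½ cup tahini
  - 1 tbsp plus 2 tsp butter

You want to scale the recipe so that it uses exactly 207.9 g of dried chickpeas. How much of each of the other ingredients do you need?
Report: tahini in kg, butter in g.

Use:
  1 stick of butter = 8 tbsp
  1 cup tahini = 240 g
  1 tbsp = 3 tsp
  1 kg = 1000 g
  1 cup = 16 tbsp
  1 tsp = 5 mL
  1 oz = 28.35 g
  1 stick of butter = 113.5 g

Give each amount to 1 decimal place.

tahini: 0.4 kg; butter: 86.7 g

The original recipe has 56.7 g of dried chickpeas, so the scaling factor is 207.9 ÷ 56.7 = 11/3.
tahini: 0.5 cup × 11/3 × 240 g/cup ÷ 1000 g/kg ≈ 0.4 kg
butter: (1 tbsp + 2 tsp = 5/3 tbsp) × 11/3 ÷ 8 tbsp/stick × 113.5 g/stick ≈ 86.7 g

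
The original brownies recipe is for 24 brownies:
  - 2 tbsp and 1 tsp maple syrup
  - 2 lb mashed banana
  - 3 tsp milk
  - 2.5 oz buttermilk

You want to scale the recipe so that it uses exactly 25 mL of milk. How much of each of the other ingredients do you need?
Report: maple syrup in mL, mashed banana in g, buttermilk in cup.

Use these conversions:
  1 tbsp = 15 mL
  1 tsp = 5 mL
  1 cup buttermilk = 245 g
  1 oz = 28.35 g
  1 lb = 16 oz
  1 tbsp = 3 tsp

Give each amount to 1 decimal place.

maple syrup: 58.3 mL; mashed banana: 1512.0 g; buttermilk: 0.5 cup

The original recipe has 15 mL of milk, so the scaling factor is 25 ÷ 15 = 5/3.
maple syrup: (2 tbsp + 1 tsp = 7/3 tbsp) × 5/3 × 15 mL/tbsp ≈ 58.3 mL
mashed banana: 2 lb × 5/3 × 16 oz/lb × 28.35 g/oz = 1512.0 g
buttermilk: 2.5 oz × 5/3 × 28.35 g/oz ÷ 245 g/cup ≈ 0.5 cup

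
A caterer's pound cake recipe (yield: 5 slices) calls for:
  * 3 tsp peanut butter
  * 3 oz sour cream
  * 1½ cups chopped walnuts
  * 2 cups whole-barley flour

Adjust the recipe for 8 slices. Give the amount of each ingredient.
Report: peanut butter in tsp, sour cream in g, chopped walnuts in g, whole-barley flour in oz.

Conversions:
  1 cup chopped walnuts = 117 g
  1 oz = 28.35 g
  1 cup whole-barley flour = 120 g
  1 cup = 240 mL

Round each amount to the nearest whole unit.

Scaling factor: 8/5 = 1.6.
peanut butter: 3 tsp × 8/5 ≈ 5 tsp
sour cream: 3 oz × 8/5 × 28.35 g/oz ≈ 136 g
chopped walnuts: 1.5 cup × 8/5 × 117 g/cup ≈ 281 g
whole-barley flour: 2 cup × 8/5 × 120 g/cup ÷ 28.35 g/oz ≈ 14 oz

peanut butter: 5 tsp; sour cream: 136 g; chopped walnuts: 281 g; whole-barley flour: 14 oz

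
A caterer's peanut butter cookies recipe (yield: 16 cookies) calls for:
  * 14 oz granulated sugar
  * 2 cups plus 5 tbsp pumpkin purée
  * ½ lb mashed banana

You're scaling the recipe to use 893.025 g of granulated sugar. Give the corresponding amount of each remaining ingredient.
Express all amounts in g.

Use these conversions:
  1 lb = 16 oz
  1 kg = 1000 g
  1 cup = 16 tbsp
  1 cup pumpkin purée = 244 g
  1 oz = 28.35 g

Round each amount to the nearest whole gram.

pumpkin purée: 1270 g; mashed banana: 510 g

The original recipe has 396.9 g of granulated sugar, so the scaling factor is 893.025 ÷ 396.9 = 9/4 = 2.25.
pumpkin purée: (2 cup + 5 tbsp = 2.3125 cup) × 9/4 × 244 g/cup ≈ 1270 g
mashed banana: 0.5 lb × 9/4 × 16 oz/lb × 28.35 g/oz ≈ 510 g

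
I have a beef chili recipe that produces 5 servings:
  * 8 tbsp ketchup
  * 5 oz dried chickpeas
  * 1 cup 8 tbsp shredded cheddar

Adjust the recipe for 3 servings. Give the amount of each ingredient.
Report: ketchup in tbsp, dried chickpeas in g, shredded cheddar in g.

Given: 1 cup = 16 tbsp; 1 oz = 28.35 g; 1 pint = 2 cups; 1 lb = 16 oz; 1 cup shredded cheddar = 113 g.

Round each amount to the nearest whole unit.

Scaling factor: 3/5 = 0.6.
ketchup: 8 tbsp × 3/5 ≈ 5 tbsp
dried chickpeas: 5 oz × 3/5 × 28.35 g/oz ≈ 85 g
shredded cheddar: (1 cup + 8 tbsp = 1.5 cup) × 3/5 × 113 g/cup ≈ 102 g

ketchup: 5 tbsp; dried chickpeas: 85 g; shredded cheddar: 102 g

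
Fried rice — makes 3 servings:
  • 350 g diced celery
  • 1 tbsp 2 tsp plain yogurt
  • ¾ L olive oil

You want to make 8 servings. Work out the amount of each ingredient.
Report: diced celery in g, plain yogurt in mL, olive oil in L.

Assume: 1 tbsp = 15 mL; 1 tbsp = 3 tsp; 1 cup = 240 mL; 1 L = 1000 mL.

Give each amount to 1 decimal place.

Scaling factor: 8/3.
diced celery: 350 g × 8/3 ≈ 933.3 g
plain yogurt: (1 tbsp + 2 tsp = 5/3 tbsp) × 8/3 × 15 mL/tbsp ≈ 66.7 mL
olive oil: 0.75 L × 8/3 = 2.0 L

diced celery: 933.3 g; plain yogurt: 66.7 mL; olive oil: 2.0 L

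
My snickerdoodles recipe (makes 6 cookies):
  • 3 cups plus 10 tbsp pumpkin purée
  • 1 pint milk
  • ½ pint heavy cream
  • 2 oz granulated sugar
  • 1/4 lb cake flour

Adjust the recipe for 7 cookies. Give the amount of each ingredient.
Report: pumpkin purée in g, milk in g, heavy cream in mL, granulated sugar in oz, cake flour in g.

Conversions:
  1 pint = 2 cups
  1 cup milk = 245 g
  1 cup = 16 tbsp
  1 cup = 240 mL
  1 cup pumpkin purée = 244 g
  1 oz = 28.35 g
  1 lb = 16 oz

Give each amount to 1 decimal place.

pumpkin purée: 1031.9 g; milk: 571.7 g; heavy cream: 280.0 mL; granulated sugar: 2.3 oz; cake flour: 132.3 g

Scaling factor: 7/6.
pumpkin purée: (3 cup + 10 tbsp = 3.625 cup) × 7/6 × 244 g/cup ≈ 1031.9 g
milk: 1 pint × 7/6 × 2 cup/pint × 245 g/cup ≈ 571.7 g
heavy cream: 0.5 pint × 7/6 × 2 cup/pint × 240 mL/cup = 280.0 mL
granulated sugar: 2 oz × 7/6 ≈ 2.3 oz
cake flour: 0.25 lb × 7/6 × 16 oz/lb × 28.35 g/oz = 132.3 g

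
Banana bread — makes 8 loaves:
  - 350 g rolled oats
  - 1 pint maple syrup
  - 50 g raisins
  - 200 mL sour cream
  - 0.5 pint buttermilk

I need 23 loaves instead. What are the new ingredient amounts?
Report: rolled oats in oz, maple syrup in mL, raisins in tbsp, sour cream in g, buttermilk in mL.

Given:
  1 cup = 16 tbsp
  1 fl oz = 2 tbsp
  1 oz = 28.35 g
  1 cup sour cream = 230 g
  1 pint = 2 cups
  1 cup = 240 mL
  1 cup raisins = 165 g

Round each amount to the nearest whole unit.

Scaling factor: 23/8 = 2.875.
rolled oats: 350 g × 23/8 ÷ 28.35 g/oz ≈ 35 oz
maple syrup: 1 pint × 23/8 × 2 cup/pint × 240 mL/cup = 1380 mL
raisins: 50 g × 23/8 ÷ 165 g/cup × 16 tbsp/cup ≈ 14 tbsp
sour cream: 200 mL × 23/8 ÷ 240 mL/cup × 230 g/cup ≈ 551 g
buttermilk: 0.5 pint × 23/8 × 2 cup/pint × 240 mL/cup = 690 mL

rolled oats: 35 oz; maple syrup: 1380 mL; raisins: 14 tbsp; sour cream: 551 g; buttermilk: 690 mL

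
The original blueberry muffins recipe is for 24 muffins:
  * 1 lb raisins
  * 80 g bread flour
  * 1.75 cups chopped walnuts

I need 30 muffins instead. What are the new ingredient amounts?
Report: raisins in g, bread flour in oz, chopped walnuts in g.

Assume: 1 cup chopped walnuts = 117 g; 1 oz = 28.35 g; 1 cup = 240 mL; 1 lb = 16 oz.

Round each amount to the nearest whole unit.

Scaling factor: 30/24 = 5/4 = 1.25.
raisins: 1 lb × 5/4 × 16 oz/lb × 28.35 g/oz = 567 g
bread flour: 80 g × 5/4 ÷ 28.35 g/oz ≈ 4 oz
chopped walnuts: 1.75 cup × 5/4 × 117 g/cup ≈ 256 g

raisins: 567 g; bread flour: 4 oz; chopped walnuts: 256 g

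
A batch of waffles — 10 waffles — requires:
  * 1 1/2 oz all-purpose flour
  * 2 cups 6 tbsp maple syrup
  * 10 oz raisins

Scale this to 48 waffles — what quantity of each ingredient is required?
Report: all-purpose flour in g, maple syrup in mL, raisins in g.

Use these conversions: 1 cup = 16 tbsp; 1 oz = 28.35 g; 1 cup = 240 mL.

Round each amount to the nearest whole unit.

Scaling factor: 48/10 = 24/5 = 4.8.
all-purpose flour: 1.5 oz × 24/5 × 28.35 g/oz ≈ 204 g
maple syrup: (2 cup + 6 tbsp = 2.375 cup) × 24/5 × 240 mL/cup = 2736 mL
raisins: 10 oz × 24/5 × 28.35 g/oz ≈ 1361 g

all-purpose flour: 204 g; maple syrup: 2736 mL; raisins: 1361 g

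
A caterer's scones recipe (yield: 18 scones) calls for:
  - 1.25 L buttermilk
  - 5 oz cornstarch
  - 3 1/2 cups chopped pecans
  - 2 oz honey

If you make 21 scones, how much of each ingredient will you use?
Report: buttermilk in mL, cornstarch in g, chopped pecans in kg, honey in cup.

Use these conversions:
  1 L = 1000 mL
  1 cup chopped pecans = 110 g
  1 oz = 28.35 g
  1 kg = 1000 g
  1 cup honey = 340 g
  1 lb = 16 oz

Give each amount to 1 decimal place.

Scaling factor: 21/18 = 7/6.
buttermilk: 1.25 L × 7/6 × 1000 mL/L ≈ 1458.3 mL
cornstarch: 5 oz × 7/6 × 28.35 g/oz ≈ 165.4 g
chopped pecans: 3.5 cup × 7/6 × 110 g/cup ÷ 1000 g/kg ≈ 0.4 kg
honey: 2 oz × 7/6 × 28.35 g/oz ÷ 340 g/cup ≈ 0.2 cup

buttermilk: 1458.3 mL; cornstarch: 165.4 g; chopped pecans: 0.4 kg; honey: 0.2 cup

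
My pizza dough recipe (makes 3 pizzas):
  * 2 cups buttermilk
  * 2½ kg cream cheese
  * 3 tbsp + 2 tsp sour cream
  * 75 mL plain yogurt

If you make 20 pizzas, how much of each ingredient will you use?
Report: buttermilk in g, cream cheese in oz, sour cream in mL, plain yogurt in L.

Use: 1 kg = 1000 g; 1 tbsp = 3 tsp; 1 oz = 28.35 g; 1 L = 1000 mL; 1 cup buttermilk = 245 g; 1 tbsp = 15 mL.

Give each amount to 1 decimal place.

Scaling factor: 20/3.
buttermilk: 2 cup × 20/3 × 245 g/cup ≈ 3266.7 g
cream cheese: 2.5 kg × 20/3 × 1000 g/kg ÷ 28.35 g/oz ≈ 587.9 oz
sour cream: (3 tbsp + 2 tsp = 11/3 tbsp) × 20/3 × 15 mL/tbsp ≈ 366.7 mL
plain yogurt: 75 mL × 20/3 ÷ 1000 mL/L = 0.5 L

buttermilk: 3266.7 g; cream cheese: 587.9 oz; sour cream: 366.7 mL; plain yogurt: 0.5 L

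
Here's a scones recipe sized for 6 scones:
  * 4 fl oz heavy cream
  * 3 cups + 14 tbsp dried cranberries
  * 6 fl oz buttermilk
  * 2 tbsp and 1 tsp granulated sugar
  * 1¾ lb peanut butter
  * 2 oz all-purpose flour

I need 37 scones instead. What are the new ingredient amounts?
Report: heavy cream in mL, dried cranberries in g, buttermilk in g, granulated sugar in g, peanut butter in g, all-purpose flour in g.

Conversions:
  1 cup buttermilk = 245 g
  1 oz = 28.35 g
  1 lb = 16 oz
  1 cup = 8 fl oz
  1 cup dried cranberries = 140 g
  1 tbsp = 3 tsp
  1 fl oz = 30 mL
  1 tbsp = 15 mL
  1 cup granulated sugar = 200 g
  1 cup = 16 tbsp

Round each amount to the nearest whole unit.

Scaling factor: 37/6.
heavy cream: 4 fl oz × 37/6 × 30 mL/fl oz = 740 mL
dried cranberries: (3 cup + 14 tbsp = 3.875 cup) × 37/6 × 140 g/cup ≈ 3345 g
buttermilk: 6 fl oz × 37/6 ÷ 8 fl oz/cup × 245 g/cup ≈ 1133 g
granulated sugar: (2 tbsp + 1 tsp = 7/3 tbsp) × 37/6 ÷ 16 tbsp/cup × 200 g/cup ≈ 180 g
peanut butter: 1.75 lb × 37/6 × 16 oz/lb × 28.35 g/oz ≈ 4895 g
all-purpose flour: 2 oz × 37/6 × 28.35 g/oz ≈ 350 g

heavy cream: 740 mL; dried cranberries: 3345 g; buttermilk: 1133 g; granulated sugar: 180 g; peanut butter: 4895 g; all-purpose flour: 350 g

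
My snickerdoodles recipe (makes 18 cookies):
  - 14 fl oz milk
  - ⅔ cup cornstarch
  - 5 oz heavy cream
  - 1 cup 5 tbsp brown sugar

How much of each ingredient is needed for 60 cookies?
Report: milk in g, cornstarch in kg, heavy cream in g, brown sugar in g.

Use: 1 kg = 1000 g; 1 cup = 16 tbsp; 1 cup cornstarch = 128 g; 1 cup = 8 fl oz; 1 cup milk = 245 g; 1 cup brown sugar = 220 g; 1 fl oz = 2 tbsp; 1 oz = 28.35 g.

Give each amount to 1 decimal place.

milk: 1429.2 g; cornstarch: 0.3 kg; heavy cream: 472.5 g; brown sugar: 962.5 g

Scaling factor: 60/18 = 10/3.
milk: 14 fl oz × 10/3 ÷ 8 fl oz/cup × 245 g/cup ≈ 1429.2 g
cornstarch: 2/3 cup × 10/3 × 128 g/cup ÷ 1000 g/kg ≈ 0.3 kg
heavy cream: 5 oz × 10/3 × 28.35 g/oz = 472.5 g
brown sugar: (1 cup + 5 tbsp = 1.3125 cup) × 10/3 × 220 g/cup = 962.5 g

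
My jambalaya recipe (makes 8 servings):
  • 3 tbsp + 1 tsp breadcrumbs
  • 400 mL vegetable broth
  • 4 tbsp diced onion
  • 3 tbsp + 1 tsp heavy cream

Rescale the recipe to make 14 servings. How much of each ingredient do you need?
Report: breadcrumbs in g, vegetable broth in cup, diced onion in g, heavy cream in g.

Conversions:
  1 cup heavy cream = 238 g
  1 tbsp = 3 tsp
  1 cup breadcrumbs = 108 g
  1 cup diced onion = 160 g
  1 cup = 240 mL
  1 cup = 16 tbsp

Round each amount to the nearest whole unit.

Scaling factor: 14/8 = 7/4 = 1.75.
breadcrumbs: (3 tbsp + 1 tsp = 10/3 tbsp) × 7/4 ÷ 16 tbsp/cup × 108 g/cup ≈ 39 g
vegetable broth: 400 mL × 7/4 ÷ 240 mL/cup ≈ 3 cup
diced onion: 4 tbsp × 7/4 ÷ 16 tbsp/cup × 160 g/cup = 70 g
heavy cream: (3 tbsp + 1 tsp = 10/3 tbsp) × 7/4 ÷ 16 tbsp/cup × 238 g/cup ≈ 87 g

breadcrumbs: 39 g; vegetable broth: 3 cup; diced onion: 70 g; heavy cream: 87 g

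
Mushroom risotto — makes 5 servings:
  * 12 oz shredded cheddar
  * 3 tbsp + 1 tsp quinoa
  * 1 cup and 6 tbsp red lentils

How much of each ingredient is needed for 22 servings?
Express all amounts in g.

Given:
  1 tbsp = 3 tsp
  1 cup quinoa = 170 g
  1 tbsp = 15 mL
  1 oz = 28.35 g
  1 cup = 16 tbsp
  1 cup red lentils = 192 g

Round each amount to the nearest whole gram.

shredded cheddar: 1497 g; quinoa: 156 g; red lentils: 1162 g

Scaling factor: 22/5 = 4.4.
shredded cheddar: 12 oz × 22/5 × 28.35 g/oz ≈ 1497 g
quinoa: (3 tbsp + 1 tsp = 10/3 tbsp) × 22/5 ÷ 16 tbsp/cup × 170 g/cup ≈ 156 g
red lentils: (1 cup + 6 tbsp = 1.375 cup) × 22/5 × 192 g/cup ≈ 1162 g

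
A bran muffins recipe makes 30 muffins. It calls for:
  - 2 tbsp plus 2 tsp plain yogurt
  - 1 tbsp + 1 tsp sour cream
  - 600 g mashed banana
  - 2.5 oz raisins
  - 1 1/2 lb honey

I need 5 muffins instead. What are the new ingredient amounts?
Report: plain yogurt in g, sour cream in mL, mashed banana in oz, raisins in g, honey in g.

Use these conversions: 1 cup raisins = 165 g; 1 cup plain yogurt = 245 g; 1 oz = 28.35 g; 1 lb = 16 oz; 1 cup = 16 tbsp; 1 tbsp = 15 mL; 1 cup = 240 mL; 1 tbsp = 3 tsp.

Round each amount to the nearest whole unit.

Scaling factor: 5/30 = 1/6.
plain yogurt: (2 tbsp + 2 tsp = 8/3 tbsp) × 1/6 ÷ 16 tbsp/cup × 245 g/cup ≈ 7 g
sour cream: (1 tbsp + 1 tsp = 4/3 tbsp) × 1/6 × 15 mL/tbsp ≈ 3 mL
mashed banana: 600 g × 1/6 ÷ 28.35 g/oz ≈ 4 oz
raisins: 2.5 oz × 1/6 × 28.35 g/oz ≈ 12 g
honey: 1.5 lb × 1/6 × 16 oz/lb × 28.35 g/oz ≈ 113 g

plain yogurt: 7 g; sour cream: 3 mL; mashed banana: 4 oz; raisins: 12 g; honey: 113 g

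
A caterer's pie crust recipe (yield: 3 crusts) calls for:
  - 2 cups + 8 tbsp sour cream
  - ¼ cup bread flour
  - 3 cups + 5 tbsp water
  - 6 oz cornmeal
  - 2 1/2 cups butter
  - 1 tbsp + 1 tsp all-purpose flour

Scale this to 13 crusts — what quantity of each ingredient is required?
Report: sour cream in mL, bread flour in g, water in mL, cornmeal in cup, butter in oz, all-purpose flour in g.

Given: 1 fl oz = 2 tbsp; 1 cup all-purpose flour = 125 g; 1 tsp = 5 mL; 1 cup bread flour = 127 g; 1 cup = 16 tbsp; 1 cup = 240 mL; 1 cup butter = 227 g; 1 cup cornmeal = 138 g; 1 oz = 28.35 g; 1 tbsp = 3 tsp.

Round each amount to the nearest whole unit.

Scaling factor: 13/3.
sour cream: (2 cup + 8 tbsp = 2.5 cup) × 13/3 × 240 mL/cup = 2600 mL
bread flour: 0.25 cup × 13/3 × 127 g/cup ≈ 138 g
water: (3 cup + 5 tbsp = 3.3125 cup) × 13/3 × 240 mL/cup = 3445 mL
cornmeal: 6 oz × 13/3 × 28.35 g/oz ÷ 138 g/cup ≈ 5 cup
butter: 2.5 cup × 13/3 × 227 g/cup ÷ 28.35 g/oz ≈ 87 oz
all-purpose flour: (1 tbsp + 1 tsp = 4/3 tbsp) × 13/3 ÷ 16 tbsp/cup × 125 g/cup ≈ 45 g

sour cream: 2600 mL; bread flour: 138 g; water: 3445 mL; cornmeal: 5 cup; butter: 87 oz; all-purpose flour: 45 g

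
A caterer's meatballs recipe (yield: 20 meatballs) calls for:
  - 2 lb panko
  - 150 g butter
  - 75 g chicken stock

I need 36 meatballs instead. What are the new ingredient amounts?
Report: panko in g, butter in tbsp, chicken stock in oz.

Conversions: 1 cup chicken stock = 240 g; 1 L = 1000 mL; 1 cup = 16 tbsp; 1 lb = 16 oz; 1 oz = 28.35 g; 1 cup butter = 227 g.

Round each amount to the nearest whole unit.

Scaling factor: 36/20 = 9/5 = 1.8.
panko: 2 lb × 9/5 × 16 oz/lb × 28.35 g/oz ≈ 1633 g
butter: 150 g × 9/5 ÷ 227 g/cup × 16 tbsp/cup ≈ 19 tbsp
chicken stock: 75 g × 9/5 ÷ 28.35 g/oz ≈ 5 oz

panko: 1633 g; butter: 19 tbsp; chicken stock: 5 oz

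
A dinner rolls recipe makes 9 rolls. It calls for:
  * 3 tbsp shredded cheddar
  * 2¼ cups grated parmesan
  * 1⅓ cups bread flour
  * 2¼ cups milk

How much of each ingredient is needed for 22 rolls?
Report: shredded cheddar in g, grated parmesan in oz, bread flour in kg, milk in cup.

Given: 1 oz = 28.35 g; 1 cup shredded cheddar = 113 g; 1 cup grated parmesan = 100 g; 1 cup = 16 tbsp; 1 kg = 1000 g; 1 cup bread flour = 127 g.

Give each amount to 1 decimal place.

shredded cheddar: 51.8 g; grated parmesan: 19.4 oz; bread flour: 0.4 kg; milk: 5.5 cup

Scaling factor: 22/9.
shredded cheddar: 3 tbsp × 22/9 ÷ 16 tbsp/cup × 113 g/cup ≈ 51.8 g
grated parmesan: 2.25 cup × 22/9 × 100 g/cup ÷ 28.35 g/oz ≈ 19.4 oz
bread flour: 4/3 cup × 22/9 × 127 g/cup ÷ 1000 g/kg ≈ 0.4 kg
milk: 2.25 cup × 22/9 = 5.5 cup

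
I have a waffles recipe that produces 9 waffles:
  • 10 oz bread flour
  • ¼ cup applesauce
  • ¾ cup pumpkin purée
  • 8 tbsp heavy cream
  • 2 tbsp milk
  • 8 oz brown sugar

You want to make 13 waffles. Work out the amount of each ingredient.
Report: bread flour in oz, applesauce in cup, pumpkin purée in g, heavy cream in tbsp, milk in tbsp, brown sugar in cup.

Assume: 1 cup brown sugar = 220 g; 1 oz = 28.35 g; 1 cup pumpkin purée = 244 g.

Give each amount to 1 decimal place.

Scaling factor: 13/9.
bread flour: 10 oz × 13/9 ≈ 14.4 oz
applesauce: 0.25 cup × 13/9 ≈ 0.4 cup
pumpkin purée: 0.75 cup × 13/9 × 244 g/cup ≈ 264.3 g
heavy cream: 8 tbsp × 13/9 ≈ 11.6 tbsp
milk: 2 tbsp × 13/9 ≈ 2.9 tbsp
brown sugar: 8 oz × 13/9 × 28.35 g/oz ÷ 220 g/cup ≈ 1.5 cup

bread flour: 14.4 oz; applesauce: 0.4 cup; pumpkin purée: 264.3 g; heavy cream: 11.6 tbsp; milk: 2.9 tbsp; brown sugar: 1.5 cup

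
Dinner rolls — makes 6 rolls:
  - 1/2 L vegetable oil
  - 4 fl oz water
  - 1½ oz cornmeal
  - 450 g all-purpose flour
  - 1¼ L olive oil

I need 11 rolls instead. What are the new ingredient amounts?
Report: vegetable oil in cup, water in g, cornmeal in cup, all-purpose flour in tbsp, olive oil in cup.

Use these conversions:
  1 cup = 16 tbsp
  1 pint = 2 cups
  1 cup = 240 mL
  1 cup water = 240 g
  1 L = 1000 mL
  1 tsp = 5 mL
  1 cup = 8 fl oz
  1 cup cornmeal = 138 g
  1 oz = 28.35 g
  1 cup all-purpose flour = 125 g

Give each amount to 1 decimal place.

Scaling factor: 11/6.
vegetable oil: 0.5 L × 11/6 × 1000 mL/L ÷ 240 mL/cup ≈ 3.8 cup
water: 4 fl oz × 11/6 ÷ 8 fl oz/cup × 240 g/cup = 220.0 g
cornmeal: 1.5 oz × 11/6 × 28.35 g/oz ÷ 138 g/cup ≈ 0.6 cup
all-purpose flour: 450 g × 11/6 ÷ 125 g/cup × 16 tbsp/cup = 105.6 tbsp
olive oil: 1.25 L × 11/6 × 1000 mL/L ÷ 240 mL/cup ≈ 9.5 cup

vegetable oil: 3.8 cup; water: 220.0 g; cornmeal: 0.6 cup; all-purpose flour: 105.6 tbsp; olive oil: 9.5 cup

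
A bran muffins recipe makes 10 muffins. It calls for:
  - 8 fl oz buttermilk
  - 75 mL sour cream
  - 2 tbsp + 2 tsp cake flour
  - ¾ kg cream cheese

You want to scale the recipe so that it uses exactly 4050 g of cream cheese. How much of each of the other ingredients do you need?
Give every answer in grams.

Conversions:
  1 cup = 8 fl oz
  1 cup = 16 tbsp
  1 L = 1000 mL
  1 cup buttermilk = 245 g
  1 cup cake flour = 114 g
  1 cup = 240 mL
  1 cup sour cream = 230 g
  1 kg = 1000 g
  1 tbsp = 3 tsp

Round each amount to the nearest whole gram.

The original recipe has 750 g of cream cheese, so the scaling factor is 4050 ÷ 750 = 27/5 = 5.4.
buttermilk: 8 fl oz × 27/5 ÷ 8 fl oz/cup × 245 g/cup = 1323 g
sour cream: 75 mL × 27/5 ÷ 240 mL/cup × 230 g/cup ≈ 388 g
cake flour: (2 tbsp + 2 tsp = 8/3 tbsp) × 27/5 ÷ 16 tbsp/cup × 114 g/cup ≈ 103 g

buttermilk: 1323 g; sour cream: 388 g; cake flour: 103 g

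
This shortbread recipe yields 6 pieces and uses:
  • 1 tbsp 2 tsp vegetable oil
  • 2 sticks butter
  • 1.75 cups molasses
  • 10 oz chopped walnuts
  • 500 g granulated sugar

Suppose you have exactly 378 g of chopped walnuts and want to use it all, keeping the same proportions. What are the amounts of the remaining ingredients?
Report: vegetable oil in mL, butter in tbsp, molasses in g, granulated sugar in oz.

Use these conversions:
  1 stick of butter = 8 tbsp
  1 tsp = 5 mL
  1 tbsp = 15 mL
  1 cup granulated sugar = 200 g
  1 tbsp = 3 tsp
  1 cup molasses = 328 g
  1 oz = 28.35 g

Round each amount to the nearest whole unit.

The original recipe has 283.5 g of chopped walnuts, so the scaling factor is 378 ÷ 283.5 = 4/3.
vegetable oil: (1 tbsp + 2 tsp = 5/3 tbsp) × 4/3 × 15 mL/tbsp ≈ 33 mL
butter: 2 stick × 4/3 × 8 tbsp/stick ≈ 21 tbsp
molasses: 1.75 cup × 4/3 × 328 g/cup ≈ 765 g
granulated sugar: 500 g × 4/3 ÷ 28.35 g/oz ≈ 24 oz

vegetable oil: 33 mL; butter: 21 tbsp; molasses: 765 g; granulated sugar: 24 oz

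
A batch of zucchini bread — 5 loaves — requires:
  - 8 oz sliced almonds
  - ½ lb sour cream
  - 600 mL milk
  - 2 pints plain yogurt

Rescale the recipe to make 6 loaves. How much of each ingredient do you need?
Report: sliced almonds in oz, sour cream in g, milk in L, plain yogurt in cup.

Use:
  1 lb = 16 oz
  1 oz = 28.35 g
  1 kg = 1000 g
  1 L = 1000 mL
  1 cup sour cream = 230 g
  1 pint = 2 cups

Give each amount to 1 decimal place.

sliced almonds: 9.6 oz; sour cream: 272.2 g; milk: 0.7 L; plain yogurt: 4.8 cup

Scaling factor: 6/5 = 1.2.
sliced almonds: 8 oz × 6/5 = 9.6 oz
sour cream: 0.5 lb × 6/5 × 16 oz/lb × 28.35 g/oz ≈ 272.2 g
milk: 600 mL × 6/5 ÷ 1000 mL/L ≈ 0.7 L
plain yogurt: 2 pint × 6/5 × 2 cup/pint = 4.8 cup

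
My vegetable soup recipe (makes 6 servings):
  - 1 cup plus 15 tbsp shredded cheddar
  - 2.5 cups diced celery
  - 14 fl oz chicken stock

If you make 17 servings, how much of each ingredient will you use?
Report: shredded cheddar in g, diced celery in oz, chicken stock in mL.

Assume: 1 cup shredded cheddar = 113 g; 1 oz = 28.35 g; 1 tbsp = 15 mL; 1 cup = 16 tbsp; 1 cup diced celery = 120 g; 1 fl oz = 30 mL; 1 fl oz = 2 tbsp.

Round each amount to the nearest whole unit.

shredded cheddar: 620 g; diced celery: 30 oz; chicken stock: 1190 mL

Scaling factor: 17/6.
shredded cheddar: (1 cup + 15 tbsp = 1.9375 cup) × 17/6 × 113 g/cup ≈ 620 g
diced celery: 2.5 cup × 17/6 × 120 g/cup ÷ 28.35 g/oz ≈ 30 oz
chicken stock: 14 fl oz × 17/6 × 30 mL/fl oz = 1190 mL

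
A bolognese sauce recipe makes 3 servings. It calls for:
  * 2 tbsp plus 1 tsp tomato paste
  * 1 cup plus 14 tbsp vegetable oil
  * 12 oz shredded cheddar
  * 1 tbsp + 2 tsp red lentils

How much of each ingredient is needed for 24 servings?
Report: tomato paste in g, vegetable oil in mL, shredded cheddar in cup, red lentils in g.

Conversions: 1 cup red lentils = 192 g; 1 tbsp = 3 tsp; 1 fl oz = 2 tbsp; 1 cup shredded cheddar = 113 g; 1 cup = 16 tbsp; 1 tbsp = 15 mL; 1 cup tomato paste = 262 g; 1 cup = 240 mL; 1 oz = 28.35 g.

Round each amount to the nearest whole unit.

Scaling factor: 24/3 = 8.
tomato paste: (2 tbsp + 1 tsp = 7/3 tbsp) × 8 ÷ 16 tbsp/cup × 262 g/cup ≈ 306 g
vegetable oil: (1 cup + 14 tbsp = 1.875 cup) × 8 × 240 mL/cup = 3600 mL
shredded cheddar: 12 oz × 8 × 28.35 g/oz ÷ 113 g/cup ≈ 24 cup
red lentils: (1 tbsp + 2 tsp = 5/3 tbsp) × 8 ÷ 16 tbsp/cup × 192 g/cup = 160 g

tomato paste: 306 g; vegetable oil: 3600 mL; shredded cheddar: 24 cup; red lentils: 160 g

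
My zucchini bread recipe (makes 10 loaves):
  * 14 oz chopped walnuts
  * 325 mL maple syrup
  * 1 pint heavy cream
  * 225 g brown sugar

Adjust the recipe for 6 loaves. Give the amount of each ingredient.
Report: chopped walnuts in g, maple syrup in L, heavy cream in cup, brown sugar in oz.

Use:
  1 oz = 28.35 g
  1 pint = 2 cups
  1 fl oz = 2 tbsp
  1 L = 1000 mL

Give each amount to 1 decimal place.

chopped walnuts: 238.1 g; maple syrup: 0.2 L; heavy cream: 1.2 cup; brown sugar: 4.8 oz

Scaling factor: 6/10 = 3/5 = 0.6.
chopped walnuts: 14 oz × 3/5 × 28.35 g/oz ≈ 238.1 g
maple syrup: 325 mL × 3/5 ÷ 1000 mL/L ≈ 0.2 L
heavy cream: 1 pint × 3/5 × 2 cup/pint = 1.2 cup
brown sugar: 225 g × 3/5 ÷ 28.35 g/oz ≈ 4.8 oz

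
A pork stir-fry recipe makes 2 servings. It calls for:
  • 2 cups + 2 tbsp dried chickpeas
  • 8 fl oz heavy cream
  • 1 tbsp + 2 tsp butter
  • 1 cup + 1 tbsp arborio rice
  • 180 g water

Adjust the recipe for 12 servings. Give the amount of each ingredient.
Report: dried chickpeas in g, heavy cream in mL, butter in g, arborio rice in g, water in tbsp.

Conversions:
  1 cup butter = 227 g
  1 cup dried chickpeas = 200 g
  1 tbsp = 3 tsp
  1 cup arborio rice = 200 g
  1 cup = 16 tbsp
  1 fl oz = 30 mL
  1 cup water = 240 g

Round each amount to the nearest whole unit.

Scaling factor: 12/2 = 6.
dried chickpeas: (2 cup + 2 tbsp = 2.125 cup) × 6 × 200 g/cup = 2550 g
heavy cream: 8 fl oz × 6 × 30 mL/fl oz = 1440 mL
butter: (1 tbsp + 2 tsp = 5/3 tbsp) × 6 ÷ 16 tbsp/cup × 227 g/cup ≈ 142 g
arborio rice: (1 cup + 1 tbsp = 1.0625 cup) × 6 × 200 g/cup = 1275 g
water: 180 g × 6 ÷ 240 g/cup × 16 tbsp/cup = 72 tbsp

dried chickpeas: 2550 g; heavy cream: 1440 mL; butter: 142 g; arborio rice: 1275 g; water: 72 tbsp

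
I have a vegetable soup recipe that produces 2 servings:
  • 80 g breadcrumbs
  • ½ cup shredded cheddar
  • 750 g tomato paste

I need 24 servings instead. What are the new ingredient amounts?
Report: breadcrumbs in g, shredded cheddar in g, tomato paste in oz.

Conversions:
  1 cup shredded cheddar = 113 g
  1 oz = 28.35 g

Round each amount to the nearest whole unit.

Scaling factor: 24/2 = 12.
breadcrumbs: 80 g × 12 = 960 g
shredded cheddar: 0.5 cup × 12 × 113 g/cup = 678 g
tomato paste: 750 g × 12 ÷ 28.35 g/oz ≈ 317 oz

breadcrumbs: 960 g; shredded cheddar: 678 g; tomato paste: 317 oz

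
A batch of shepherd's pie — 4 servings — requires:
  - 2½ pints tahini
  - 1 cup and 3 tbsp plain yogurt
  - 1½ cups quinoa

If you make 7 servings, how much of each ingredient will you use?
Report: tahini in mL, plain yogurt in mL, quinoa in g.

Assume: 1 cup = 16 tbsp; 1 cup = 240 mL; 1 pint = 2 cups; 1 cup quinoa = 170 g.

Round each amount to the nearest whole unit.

tahini: 2100 mL; plain yogurt: 499 mL; quinoa: 446 g

Scaling factor: 7/4 = 1.75.
tahini: 2.5 pint × 7/4 × 2 cup/pint × 240 mL/cup = 2100 mL
plain yogurt: (1 cup + 3 tbsp = 1.1875 cup) × 7/4 × 240 mL/cup ≈ 499 mL
quinoa: 1.5 cup × 7/4 × 170 g/cup ≈ 446 g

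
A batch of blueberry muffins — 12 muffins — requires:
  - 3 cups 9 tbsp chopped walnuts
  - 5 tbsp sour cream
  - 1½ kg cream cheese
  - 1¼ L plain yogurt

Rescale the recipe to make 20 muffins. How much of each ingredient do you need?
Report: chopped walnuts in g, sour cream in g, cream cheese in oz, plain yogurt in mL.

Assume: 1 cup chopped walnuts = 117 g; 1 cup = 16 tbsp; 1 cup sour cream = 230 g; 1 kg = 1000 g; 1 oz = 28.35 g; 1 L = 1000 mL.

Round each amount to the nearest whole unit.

chopped walnuts: 695 g; sour cream: 120 g; cream cheese: 88 oz; plain yogurt: 2083 mL

Scaling factor: 20/12 = 5/3.
chopped walnuts: (3 cup + 9 tbsp = 3.5625 cup) × 5/3 × 117 g/cup ≈ 695 g
sour cream: 5 tbsp × 5/3 ÷ 16 tbsp/cup × 230 g/cup ≈ 120 g
cream cheese: 1.5 kg × 5/3 × 1000 g/kg ÷ 28.35 g/oz ≈ 88 oz
plain yogurt: 1.25 L × 5/3 × 1000 mL/L ≈ 2083 mL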